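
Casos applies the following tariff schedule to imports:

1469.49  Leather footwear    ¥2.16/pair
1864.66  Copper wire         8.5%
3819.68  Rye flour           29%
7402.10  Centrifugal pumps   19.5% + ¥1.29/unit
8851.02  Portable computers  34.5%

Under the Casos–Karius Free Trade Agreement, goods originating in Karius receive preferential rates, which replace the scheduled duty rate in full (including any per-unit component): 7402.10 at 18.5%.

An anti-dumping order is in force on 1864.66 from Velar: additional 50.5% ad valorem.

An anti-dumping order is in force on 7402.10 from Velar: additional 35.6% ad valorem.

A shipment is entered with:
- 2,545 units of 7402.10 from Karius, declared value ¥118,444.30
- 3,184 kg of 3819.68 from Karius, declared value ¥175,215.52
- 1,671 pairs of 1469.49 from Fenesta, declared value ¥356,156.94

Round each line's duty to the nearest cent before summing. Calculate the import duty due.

Line 1 (7402.10, Karius, 2,545 units, ¥118,444.30):
Base rate for 7402.10 is 19.5% + ¥1.29/unit.
Origin Karius qualifies under the Casos–Karius agreement and 7402.10 is covered: preferential rate 18.5% applies instead.
The additional-duty order on 7402.10 targets Velar, not Karius; it does not apply.
Duty = ¥118,444.30 × 18.5% = ¥21,912.20.
Line 2 (3819.68, Karius, 3,184 kg, ¥175,215.52):
Base rate for 3819.68 is 29%.
Origin Karius is the FTA partner but 3819.68 is not on the preference list; base rate stands.
Duty = ¥175,215.52 × 29% = ¥50,812.50.
Line 3 (1469.49, Fenesta, 1,671 pairs, ¥356,156.94):
Base rate for 1469.49 is ¥2.16/pair.
Duty = 1,671 × ¥2.16 = ¥3,609.36.
Total = ¥21,912.20 + ¥50,812.50 + ¥3,609.36 = ¥76,334.06.

¥76,334.06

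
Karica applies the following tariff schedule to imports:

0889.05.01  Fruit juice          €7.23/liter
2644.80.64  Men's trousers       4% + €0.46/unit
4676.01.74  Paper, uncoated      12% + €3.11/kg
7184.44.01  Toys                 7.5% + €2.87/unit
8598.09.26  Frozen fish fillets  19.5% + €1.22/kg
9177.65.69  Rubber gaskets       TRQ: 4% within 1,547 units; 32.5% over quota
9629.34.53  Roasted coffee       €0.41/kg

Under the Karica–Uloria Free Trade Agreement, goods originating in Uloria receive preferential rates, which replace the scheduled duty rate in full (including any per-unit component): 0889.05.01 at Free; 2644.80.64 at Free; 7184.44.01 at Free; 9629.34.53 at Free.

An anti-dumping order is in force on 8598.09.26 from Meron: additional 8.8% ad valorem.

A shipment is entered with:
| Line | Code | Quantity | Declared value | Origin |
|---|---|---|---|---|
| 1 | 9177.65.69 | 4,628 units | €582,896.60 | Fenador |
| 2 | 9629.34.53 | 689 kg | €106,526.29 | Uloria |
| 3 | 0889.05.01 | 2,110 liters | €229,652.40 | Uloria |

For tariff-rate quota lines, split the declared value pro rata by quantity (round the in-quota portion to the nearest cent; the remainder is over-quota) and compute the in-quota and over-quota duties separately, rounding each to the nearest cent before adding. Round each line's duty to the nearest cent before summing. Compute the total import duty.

Line 1 (9177.65.69, Fenador, 4,628 units, €582,896.60):
Code 9177.65.69 is under a tariff-rate quota (threshold 1,547 units). In-quota: 1,547 units at 4%; over-quota: 3,081 units at 32.5%.
Pro-rata value split: in-quota = €582,896.60 × 1,547/4,628 = €194,844.65; over-quota = €582,896.60 − €194,844.65 = €388,051.95.
In-quota duty = €194,844.65 × 4% = €7,793.79. Over-quota duty = €388,051.95 × 32.5% = €126,116.88.
Line duty = €7,793.79 + €126,116.88 = €133,910.67.
Line 2 (9629.34.53, Uloria, 689 kg, €106,526.29):
Base rate for 9629.34.53 is €0.41/kg.
Origin Uloria qualifies under the Karica–Uloria agreement and 9629.34.53 is covered: preferential rate Free applies instead.
Duty = €106,526.29 × 0% = €0.00.
Line 3 (0889.05.01, Uloria, 2,110 liters, €229,652.40):
Base rate for 0889.05.01 is €7.23/liter.
Origin Uloria qualifies under the Karica–Uloria agreement and 0889.05.01 is covered: preferential rate Free applies instead.
Duty = €229,652.40 × 0% = €0.00.
Total = €133,910.67 + €0.00 + €0.00 = €133,910.67.

€133,910.67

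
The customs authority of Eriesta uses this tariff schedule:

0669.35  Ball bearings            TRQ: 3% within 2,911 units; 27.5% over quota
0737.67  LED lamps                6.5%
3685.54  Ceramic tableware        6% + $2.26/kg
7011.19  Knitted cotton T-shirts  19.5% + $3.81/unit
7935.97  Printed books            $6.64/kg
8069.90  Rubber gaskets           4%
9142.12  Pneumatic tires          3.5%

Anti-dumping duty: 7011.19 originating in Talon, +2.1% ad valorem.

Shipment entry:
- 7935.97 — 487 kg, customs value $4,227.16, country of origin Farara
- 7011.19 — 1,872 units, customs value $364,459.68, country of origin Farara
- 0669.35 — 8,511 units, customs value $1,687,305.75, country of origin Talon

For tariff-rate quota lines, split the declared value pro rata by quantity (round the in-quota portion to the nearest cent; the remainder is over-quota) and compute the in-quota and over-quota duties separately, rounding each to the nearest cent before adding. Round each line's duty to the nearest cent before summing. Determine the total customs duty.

Line 1 (7935.97, Farara, 487 kg, $4,227.16):
Base rate for 7935.97 is $6.64/kg.
Duty = 487 × $6.64 = $3,233.68.
Line 2 (7011.19, Farara, 1,872 units, $364,459.68):
Base rate for 7011.19 is 19.5% + $3.81/unit.
The additional-duty order on 7011.19 targets Talon, not Farara; it does not apply.
Duty = $364,459.68 × 19.5% + 1,872 × $3.81 = $78,201.96.
Line 3 (0669.35, Talon, 8,511 units, $1,687,305.75):
Code 0669.35 is under a tariff-rate quota (threshold 2,911 units). In-quota: 2,911 units at 3%; over-quota: 5,600 units at 27.5%.
Pro-rata value split: in-quota = $1,687,305.75 × 2,911/8,511 = $577,105.75; over-quota = $1,687,305.75 − $577,105.75 = $1,110,200.00.
In-quota duty = $577,105.75 × 3% = $17,313.17. Over-quota duty = $1,110,200.00 × 27.5% = $305,305.00.
Line duty = $17,313.17 + $305,305.00 = $322,618.17.
Total = $3,233.68 + $78,201.96 + $322,618.17 = $404,053.81.

$404,053.81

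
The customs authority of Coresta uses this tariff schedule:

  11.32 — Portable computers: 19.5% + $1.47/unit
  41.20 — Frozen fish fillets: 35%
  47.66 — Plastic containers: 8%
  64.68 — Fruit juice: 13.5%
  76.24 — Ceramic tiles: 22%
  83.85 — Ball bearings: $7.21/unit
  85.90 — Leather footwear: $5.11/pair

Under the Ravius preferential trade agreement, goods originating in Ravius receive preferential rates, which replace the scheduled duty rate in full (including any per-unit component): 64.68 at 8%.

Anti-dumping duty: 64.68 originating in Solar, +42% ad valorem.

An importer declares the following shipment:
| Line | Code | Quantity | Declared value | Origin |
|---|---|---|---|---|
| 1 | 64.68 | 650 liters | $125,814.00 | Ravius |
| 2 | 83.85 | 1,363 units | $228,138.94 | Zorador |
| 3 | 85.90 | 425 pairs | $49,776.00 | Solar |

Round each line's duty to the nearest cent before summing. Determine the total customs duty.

$22,064.10

Line 1 (64.68, Ravius, 650 liters, $125,814.00):
Base rate for 64.68 is 13.5%.
Origin Ravius qualifies under the Coresta–Ravius agreement and 64.68 is covered: preferential rate 8% applies instead.
The additional-duty order on 64.68 targets Solar, not Ravius; it does not apply.
Duty = $125,814.00 × 8% = $10,065.12.
Line 2 (83.85, Zorador, 1,363 units, $228,138.94):
Base rate for 83.85 is $7.21/unit.
Duty = 1,363 × $7.21 = $9,827.23.
Line 3 (85.90, Solar, 425 pairs, $49,776.00):
Base rate for 85.90 is $5.11/pair.
Duty = 425 × $5.11 = $2,171.75.
Total = $10,065.12 + $9,827.23 + $2,171.75 = $22,064.10.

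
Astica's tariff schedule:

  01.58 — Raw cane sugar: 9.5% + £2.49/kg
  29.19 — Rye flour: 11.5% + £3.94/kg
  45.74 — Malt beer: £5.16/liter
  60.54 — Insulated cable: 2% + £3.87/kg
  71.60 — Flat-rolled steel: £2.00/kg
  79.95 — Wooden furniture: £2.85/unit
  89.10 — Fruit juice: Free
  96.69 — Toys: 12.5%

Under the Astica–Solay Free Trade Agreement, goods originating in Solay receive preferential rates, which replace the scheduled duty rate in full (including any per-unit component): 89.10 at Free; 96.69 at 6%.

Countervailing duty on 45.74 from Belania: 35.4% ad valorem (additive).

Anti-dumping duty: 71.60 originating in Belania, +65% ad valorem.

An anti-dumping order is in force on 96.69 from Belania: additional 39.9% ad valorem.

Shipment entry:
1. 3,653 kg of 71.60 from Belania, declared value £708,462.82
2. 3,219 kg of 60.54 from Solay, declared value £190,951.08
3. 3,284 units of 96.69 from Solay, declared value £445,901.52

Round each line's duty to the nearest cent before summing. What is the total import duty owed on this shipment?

Line 1 (71.60, Belania, 3,653 kg, £708,462.82):
Base rate for 71.60 is £2.00/kg.
Additional duty on 71.60 from Belania: +65% ad valorem. Applied ad valorem rate = 65%.
Duty = £708,462.82 × 65% + 3,653 × £2.00 = £467,806.83.
Line 2 (60.54, Solay, 3,219 kg, £190,951.08):
Base rate for 60.54 is 2% + £3.87/kg.
Origin Solay is the FTA partner but 60.54 is not on the preference list; base rate stands.
Duty = £190,951.08 × 2% + 3,219 × £3.87 = £16,276.55.
Line 3 (96.69, Solay, 3,284 units, £445,901.52):
Base rate for 96.69 is 12.5%.
Origin Solay qualifies under the Astica–Solay agreement and 96.69 is covered: preferential rate 6% applies instead.
The additional-duty order on 96.69 targets Belania, not Solay; it does not apply.
Duty = £445,901.52 × 6% = £26,754.09.
Total = £467,806.83 + £16,276.55 + £26,754.09 = £510,837.47.

£510,837.47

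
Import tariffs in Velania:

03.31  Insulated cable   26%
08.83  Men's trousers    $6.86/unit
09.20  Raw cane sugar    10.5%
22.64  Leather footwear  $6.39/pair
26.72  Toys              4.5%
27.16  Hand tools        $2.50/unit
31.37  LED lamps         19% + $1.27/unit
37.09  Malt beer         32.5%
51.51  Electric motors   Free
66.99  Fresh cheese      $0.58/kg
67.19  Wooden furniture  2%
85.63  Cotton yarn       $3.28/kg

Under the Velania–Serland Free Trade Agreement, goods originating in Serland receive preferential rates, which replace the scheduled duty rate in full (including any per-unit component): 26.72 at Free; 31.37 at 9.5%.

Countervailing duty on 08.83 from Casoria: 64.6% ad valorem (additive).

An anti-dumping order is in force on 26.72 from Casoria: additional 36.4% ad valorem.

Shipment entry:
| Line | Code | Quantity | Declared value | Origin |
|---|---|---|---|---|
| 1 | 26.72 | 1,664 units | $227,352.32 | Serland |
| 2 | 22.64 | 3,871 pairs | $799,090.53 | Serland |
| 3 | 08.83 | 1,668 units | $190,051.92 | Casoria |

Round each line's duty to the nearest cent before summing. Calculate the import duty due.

Line 1 (26.72, Serland, 1,664 units, $227,352.32):
Base rate for 26.72 is 4.5%.
Origin Serland qualifies under the Velania–Serland agreement and 26.72 is covered: preferential rate Free applies instead.
The additional-duty order on 26.72 targets Casoria, not Serland; it does not apply.
Duty = $227,352.32 × 0% = $0.00.
Line 2 (22.64, Serland, 3,871 pairs, $799,090.53):
Base rate for 22.64 is $6.39/pair.
Origin Serland is the FTA partner but 22.64 is not on the preference list; base rate stands.
Duty = 3,871 × $6.39 = $24,735.69.
Line 3 (08.83, Casoria, 1,668 units, $190,051.92):
Base rate for 08.83 is $6.86/unit.
Additional duty on 08.83 from Casoria: +64.6% ad valorem. Applied ad valorem rate = 64.6%.
Duty = $190,051.92 × 64.6% + 1,668 × $6.86 = $134,216.02.
Total = $0.00 + $24,735.69 + $134,216.02 = $158,951.71.

$158,951.71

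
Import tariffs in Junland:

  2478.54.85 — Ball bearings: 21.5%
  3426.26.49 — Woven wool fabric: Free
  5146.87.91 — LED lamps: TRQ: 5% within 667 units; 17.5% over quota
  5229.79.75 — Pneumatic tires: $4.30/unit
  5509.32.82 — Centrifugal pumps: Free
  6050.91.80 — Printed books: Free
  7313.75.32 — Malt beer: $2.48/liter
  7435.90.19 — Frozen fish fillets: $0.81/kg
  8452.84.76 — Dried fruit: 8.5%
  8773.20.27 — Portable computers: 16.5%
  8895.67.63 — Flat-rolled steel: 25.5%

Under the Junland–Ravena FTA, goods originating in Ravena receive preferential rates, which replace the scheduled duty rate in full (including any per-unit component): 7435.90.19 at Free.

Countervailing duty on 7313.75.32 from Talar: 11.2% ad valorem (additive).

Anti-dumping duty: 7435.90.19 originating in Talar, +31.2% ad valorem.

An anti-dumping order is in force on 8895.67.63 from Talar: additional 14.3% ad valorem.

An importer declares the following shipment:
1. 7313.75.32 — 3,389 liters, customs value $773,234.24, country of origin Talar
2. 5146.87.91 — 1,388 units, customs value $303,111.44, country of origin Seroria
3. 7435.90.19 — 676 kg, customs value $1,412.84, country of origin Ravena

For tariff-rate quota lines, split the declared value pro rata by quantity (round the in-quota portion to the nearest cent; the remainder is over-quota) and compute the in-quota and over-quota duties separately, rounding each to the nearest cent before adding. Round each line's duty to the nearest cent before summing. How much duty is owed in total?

Line 1 (7313.75.32, Talar, 3,389 liters, $773,234.24):
Base rate for 7313.75.32 is $2.48/liter.
Additional duty on 7313.75.32 from Talar: +11.2% ad valorem. Applied ad valorem rate = 11.2%.
Duty = $773,234.24 × 11.2% + 3,389 × $2.48 = $95,006.95.
Line 2 (5146.87.91, Seroria, 1,388 units, $303,111.44):
Code 5146.87.91 is under a tariff-rate quota (threshold 667 units). In-quota: 667 units at 5%; over-quota: 721 units at 17.5%.
Pro-rata value split: in-quota = $303,111.44 × 667/1,388 = $145,659.46; over-quota = $303,111.44 − $145,659.46 = $157,451.98.
In-quota duty = $145,659.46 × 5% = $7,282.97. Over-quota duty = $157,451.98 × 17.5% = $27,554.10.
Line duty = $7,282.97 + $27,554.10 = $34,837.07.
Line 3 (7435.90.19, Ravena, 676 kg, $1,412.84):
Base rate for 7435.90.19 is $0.81/kg.
Origin Ravena qualifies under the Junland–Ravena agreement and 7435.90.19 is covered: preferential rate Free applies instead.
The additional-duty order on 7435.90.19 targets Talar, not Ravena; it does not apply.
Duty = $1,412.84 × 0% = $0.00.
Total = $95,006.95 + $34,837.07 + $0.00 = $129,844.02.

$129,844.02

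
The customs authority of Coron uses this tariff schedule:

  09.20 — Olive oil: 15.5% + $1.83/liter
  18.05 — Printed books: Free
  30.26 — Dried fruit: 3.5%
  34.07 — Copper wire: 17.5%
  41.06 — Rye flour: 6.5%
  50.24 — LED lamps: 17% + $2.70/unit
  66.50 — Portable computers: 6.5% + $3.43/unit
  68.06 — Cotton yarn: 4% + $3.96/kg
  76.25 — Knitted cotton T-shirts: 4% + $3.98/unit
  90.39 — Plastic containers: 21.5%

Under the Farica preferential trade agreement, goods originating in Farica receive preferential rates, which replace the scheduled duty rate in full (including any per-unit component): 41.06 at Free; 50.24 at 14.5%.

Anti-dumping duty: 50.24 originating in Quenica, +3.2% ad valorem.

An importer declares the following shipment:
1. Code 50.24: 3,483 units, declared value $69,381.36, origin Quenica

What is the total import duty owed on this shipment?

Line 1 (50.24, Quenica, 3,483 units, $69,381.36):
Base rate for 50.24 is 17% + $2.70/unit.
50.24 has an FTA preferential rate, but origin Quenica is not Farica; base rate stands.
Additional duty on 50.24 from Quenica: +3.2%. Applied ad valorem rate: 17% + 3.2% = 20.2%.
Duty = $69,381.36 × 20.2% + 3,483 × $2.70 = $23,419.13.

$23,419.13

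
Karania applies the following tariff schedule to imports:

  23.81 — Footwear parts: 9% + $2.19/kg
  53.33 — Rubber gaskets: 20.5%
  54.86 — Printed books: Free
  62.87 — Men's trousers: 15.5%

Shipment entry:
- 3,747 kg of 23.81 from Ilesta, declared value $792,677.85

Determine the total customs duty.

$79,546.94

Line 1 (23.81, Ilesta, 3,747 kg, $792,677.85):
Base rate for 23.81 is 9% + $2.19/kg.
Duty = $792,677.85 × 9% + 3,747 × $2.19 = $79,546.94.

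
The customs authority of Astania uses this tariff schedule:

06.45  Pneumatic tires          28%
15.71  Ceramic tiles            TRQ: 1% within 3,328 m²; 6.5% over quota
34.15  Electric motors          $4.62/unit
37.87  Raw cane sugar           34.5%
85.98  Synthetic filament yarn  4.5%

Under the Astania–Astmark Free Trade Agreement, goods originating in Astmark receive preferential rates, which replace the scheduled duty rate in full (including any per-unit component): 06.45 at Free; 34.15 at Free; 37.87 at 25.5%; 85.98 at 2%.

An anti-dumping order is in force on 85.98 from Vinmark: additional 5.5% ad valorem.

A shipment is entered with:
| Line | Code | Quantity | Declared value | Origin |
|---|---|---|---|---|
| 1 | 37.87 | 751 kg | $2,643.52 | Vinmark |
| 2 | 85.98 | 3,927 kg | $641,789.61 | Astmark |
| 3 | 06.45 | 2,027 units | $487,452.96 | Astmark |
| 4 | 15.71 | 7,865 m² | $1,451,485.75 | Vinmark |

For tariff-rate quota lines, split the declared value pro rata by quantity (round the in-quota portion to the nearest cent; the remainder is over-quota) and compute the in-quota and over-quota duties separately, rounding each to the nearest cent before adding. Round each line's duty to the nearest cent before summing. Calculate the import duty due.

Line 1 (37.87, Vinmark, 751 kg, $2,643.52):
Base rate for 37.87 is 34.5%.
37.87 has an FTA preferential rate, but origin Vinmark is not Astmark; base rate stands.
Duty = $2,643.52 × 34.5% = $912.01.
Line 2 (85.98, Astmark, 3,927 kg, $641,789.61):
Base rate for 85.98 is 4.5%.
Origin Astmark qualifies under the Astania–Astmark agreement and 85.98 is covered: preferential rate 2% applies instead.
The additional-duty order on 85.98 targets Vinmark, not Astmark; it does not apply.
Duty = $641,789.61 × 2% = $12,835.79.
Line 3 (06.45, Astmark, 2,027 units, $487,452.96):
Base rate for 06.45 is 28%.
Origin Astmark qualifies under the Astania–Astmark agreement and 06.45 is covered: preferential rate Free applies instead.
Duty = $487,452.96 × 0% = $0.00.
Line 4 (15.71, Vinmark, 7,865 m², $1,451,485.75):
Code 15.71 is under a tariff-rate quota (threshold 3,328 m²). In-quota: 3,328 m² at 1%; over-quota: 4,537 m² at 6.5%.
Pro-rata value split: in-quota = $1,451,485.75 × 3,328/7,865 = $614,182.40; over-quota = $1,451,485.75 − $614,182.40 = $837,303.35.
In-quota duty = $614,182.40 × 1% = $6,141.82. Over-quota duty = $837,303.35 × 6.5% = $54,424.72.
Line duty = $6,141.82 + $54,424.72 = $60,566.54.
Total = $912.01 + $12,835.79 + $0.00 + $60,566.54 = $74,314.34.

$74,314.34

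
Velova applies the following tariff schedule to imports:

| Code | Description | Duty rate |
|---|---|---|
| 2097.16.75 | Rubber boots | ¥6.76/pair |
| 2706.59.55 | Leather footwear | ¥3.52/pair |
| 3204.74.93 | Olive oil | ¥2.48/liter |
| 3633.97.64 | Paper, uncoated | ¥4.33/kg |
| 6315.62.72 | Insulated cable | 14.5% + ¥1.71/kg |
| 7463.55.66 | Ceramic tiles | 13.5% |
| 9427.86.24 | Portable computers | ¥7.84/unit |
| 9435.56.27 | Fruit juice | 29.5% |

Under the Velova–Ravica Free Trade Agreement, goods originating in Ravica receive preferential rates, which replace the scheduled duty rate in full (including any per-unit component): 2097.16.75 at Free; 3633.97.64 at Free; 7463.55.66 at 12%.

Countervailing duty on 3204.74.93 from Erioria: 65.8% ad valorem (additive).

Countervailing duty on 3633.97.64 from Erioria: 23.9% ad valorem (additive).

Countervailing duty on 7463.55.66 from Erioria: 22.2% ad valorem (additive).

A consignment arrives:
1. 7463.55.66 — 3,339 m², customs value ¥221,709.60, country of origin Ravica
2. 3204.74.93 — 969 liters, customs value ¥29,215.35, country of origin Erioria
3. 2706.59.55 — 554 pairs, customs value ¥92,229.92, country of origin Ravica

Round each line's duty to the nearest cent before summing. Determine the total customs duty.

Line 1 (7463.55.66, Ravica, 3,339 m², ¥221,709.60):
Base rate for 7463.55.66 is 13.5%.
Origin Ravica qualifies under the Velova–Ravica agreement and 7463.55.66 is covered: preferential rate 12% applies instead.
The additional-duty order on 7463.55.66 targets Erioria, not Ravica; it does not apply.
Duty = ¥221,709.60 × 12% = ¥26,605.15.
Line 2 (3204.74.93, Erioria, 969 liters, ¥29,215.35):
Base rate for 3204.74.93 is ¥2.48/liter.
Additional duty on 3204.74.93 from Erioria: +65.8% ad valorem. Applied ad valorem rate = 65.8%.
Duty = ¥29,215.35 × 65.8% + 969 × ¥2.48 = ¥21,626.82.
Line 3 (2706.59.55, Ravica, 554 pairs, ¥92,229.92):
Base rate for 2706.59.55 is ¥3.52/pair.
Origin Ravica is the FTA partner but 2706.59.55 is not on the preference list; base rate stands.
Duty = 554 × ¥3.52 = ¥1,950.08.
Total = ¥26,605.15 + ¥21,626.82 + ¥1,950.08 = ¥50,182.05.

¥50,182.05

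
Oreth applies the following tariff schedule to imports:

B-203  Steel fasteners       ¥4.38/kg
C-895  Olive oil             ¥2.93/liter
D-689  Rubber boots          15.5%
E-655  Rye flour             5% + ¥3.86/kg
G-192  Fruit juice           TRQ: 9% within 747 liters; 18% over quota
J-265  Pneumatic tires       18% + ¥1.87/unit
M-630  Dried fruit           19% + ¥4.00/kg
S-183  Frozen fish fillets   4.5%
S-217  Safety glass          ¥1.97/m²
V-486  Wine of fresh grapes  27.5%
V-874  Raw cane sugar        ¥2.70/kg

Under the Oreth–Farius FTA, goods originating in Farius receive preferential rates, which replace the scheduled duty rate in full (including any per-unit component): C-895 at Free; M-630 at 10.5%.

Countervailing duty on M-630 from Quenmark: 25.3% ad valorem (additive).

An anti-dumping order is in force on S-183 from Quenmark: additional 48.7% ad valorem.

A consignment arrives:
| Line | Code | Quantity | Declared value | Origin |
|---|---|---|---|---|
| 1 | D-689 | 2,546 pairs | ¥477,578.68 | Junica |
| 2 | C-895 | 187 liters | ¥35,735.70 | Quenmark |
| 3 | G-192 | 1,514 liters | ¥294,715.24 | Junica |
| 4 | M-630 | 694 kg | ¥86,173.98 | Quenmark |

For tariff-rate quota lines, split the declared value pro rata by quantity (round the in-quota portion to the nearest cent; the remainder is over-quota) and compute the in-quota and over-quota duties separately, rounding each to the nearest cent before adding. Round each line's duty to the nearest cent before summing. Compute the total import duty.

Line 1 (D-689, Junica, 2,546 pairs, ¥477,578.68):
Base rate for D-689 is 15.5%.
Duty = ¥477,578.68 × 15.5% = ¥74,024.70.
Line 2 (C-895, Quenmark, 187 liters, ¥35,735.70):
Base rate for C-895 is ¥2.93/liter.
C-895 has an FTA preferential rate, but origin Quenmark is not Farius; base rate stands.
Duty = 187 × ¥2.93 = ¥547.91.
Line 3 (G-192, Junica, 1,514 liters, ¥294,715.24):
Code G-192 is under a tariff-rate quota (threshold 747 liters). In-quota: 747 liters at 9%; over-quota: 767 liters at 18%.
Pro-rata value split: in-quota = ¥294,715.24 × 747/1,514 = ¥145,411.02; over-quota = ¥294,715.24 − ¥145,411.02 = ¥149,304.22.
In-quota duty = ¥145,411.02 × 9% = ¥13,086.99. Over-quota duty = ¥149,304.22 × 18% = ¥26,874.76.
Line duty = ¥13,086.99 + ¥26,874.76 = ¥39,961.75.
Line 4 (M-630, Quenmark, 694 kg, ¥86,173.98):
Base rate for M-630 is 19% + ¥4.00/kg.
M-630 has an FTA preferential rate, but origin Quenmark is not Farius; base rate stands.
Additional duty on M-630 from Quenmark: +25.3%. Applied ad valorem rate: 19% + 25.3% = 44.3%.
Duty = ¥86,173.98 × 44.3% + 694 × ¥4.00 = ¥40,951.07.
Total = ¥74,024.70 + ¥547.91 + ¥39,961.75 + ¥40,951.07 = ¥155,485.43.

¥155,485.43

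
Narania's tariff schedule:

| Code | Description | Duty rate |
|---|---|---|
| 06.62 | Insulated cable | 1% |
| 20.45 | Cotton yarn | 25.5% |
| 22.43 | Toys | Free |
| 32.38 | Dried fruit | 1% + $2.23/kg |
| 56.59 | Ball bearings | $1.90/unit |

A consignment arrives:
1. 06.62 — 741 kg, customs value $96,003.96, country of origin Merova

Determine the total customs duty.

Line 1 (06.62, Merova, 741 kg, $96,003.96):
Base rate for 06.62 is 1%.
Duty = $96,003.96 × 1% = $960.04.

$960.04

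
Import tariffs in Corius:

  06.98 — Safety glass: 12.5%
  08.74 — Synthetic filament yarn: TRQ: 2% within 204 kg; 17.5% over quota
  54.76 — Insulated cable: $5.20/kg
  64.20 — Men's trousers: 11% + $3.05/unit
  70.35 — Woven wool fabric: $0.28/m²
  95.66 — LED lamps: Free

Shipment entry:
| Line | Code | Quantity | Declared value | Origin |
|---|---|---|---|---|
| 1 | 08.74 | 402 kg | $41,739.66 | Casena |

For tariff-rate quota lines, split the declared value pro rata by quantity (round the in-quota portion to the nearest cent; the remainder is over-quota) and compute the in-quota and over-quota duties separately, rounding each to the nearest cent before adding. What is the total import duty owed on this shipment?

$4,021.34

Line 1 (08.74, Casena, 402 kg, $41,739.66):
Code 08.74 is under a tariff-rate quota (threshold 204 kg). In-quota: 204 kg at 2%; over-quota: 198 kg at 17.5%.
Pro-rata value split: in-quota = $41,739.66 × 204/402 = $21,181.32; over-quota = $41,739.66 − $21,181.32 = $20,558.34.
In-quota duty = $21,181.32 × 2% = $423.63. Over-quota duty = $20,558.34 × 17.5% = $3,597.71.
Line duty = $423.63 + $3,597.71 = $4,021.34.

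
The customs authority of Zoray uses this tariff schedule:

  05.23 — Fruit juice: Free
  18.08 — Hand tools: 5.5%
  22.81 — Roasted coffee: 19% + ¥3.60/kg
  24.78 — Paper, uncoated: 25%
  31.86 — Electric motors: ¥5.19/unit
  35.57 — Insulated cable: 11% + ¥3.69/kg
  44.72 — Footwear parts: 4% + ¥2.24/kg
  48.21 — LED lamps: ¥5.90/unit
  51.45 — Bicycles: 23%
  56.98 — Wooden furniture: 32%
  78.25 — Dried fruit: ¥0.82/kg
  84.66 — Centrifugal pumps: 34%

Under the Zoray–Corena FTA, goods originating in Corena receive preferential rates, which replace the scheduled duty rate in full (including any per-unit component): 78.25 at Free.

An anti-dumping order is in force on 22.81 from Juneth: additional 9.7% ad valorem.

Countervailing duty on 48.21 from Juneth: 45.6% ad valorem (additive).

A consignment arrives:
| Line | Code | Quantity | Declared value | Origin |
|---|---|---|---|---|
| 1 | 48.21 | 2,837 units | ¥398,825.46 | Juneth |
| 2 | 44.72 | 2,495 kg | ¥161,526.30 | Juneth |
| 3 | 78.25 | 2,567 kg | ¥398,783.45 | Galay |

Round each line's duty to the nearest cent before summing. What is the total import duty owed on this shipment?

¥212,757.50

Line 1 (48.21, Juneth, 2,837 units, ¥398,825.46):
Base rate for 48.21 is ¥5.90/unit.
Additional duty on 48.21 from Juneth: +45.6% ad valorem. Applied ad valorem rate = 45.6%.
Duty = ¥398,825.46 × 45.6% + 2,837 × ¥5.90 = ¥198,602.71.
Line 2 (44.72, Juneth, 2,495 kg, ¥161,526.30):
Base rate for 44.72 is 4% + ¥2.24/kg.
Duty = ¥161,526.30 × 4% + 2,495 × ¥2.24 = ¥12,049.85.
Line 3 (78.25, Galay, 2,567 kg, ¥398,783.45):
Base rate for 78.25 is ¥0.82/kg.
78.25 has an FTA preferential rate, but origin Galay is not Corena; base rate stands.
Duty = 2,567 × ¥0.82 = ¥2,104.94.
Total = ¥198,602.71 + ¥12,049.85 + ¥2,104.94 = ¥212,757.50.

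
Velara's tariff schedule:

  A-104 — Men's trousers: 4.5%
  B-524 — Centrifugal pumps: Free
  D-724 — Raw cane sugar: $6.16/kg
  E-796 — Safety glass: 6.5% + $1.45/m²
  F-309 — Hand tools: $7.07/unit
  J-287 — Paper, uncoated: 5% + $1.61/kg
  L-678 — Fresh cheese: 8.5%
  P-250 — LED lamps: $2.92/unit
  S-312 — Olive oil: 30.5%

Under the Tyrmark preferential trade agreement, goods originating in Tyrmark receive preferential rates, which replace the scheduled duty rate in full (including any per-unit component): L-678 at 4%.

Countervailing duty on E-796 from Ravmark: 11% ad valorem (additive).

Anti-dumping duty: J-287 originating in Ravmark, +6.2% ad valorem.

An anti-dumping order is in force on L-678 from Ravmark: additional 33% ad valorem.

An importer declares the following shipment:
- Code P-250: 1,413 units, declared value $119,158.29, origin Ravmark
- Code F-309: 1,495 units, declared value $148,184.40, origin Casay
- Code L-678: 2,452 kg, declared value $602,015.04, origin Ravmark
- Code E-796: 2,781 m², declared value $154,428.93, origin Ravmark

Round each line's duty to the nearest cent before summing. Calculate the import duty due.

Line 1 (P-250, Ravmark, 1,413 units, $119,158.29):
Base rate for P-250 is $2.92/unit.
Duty = 1,413 × $2.92 = $4,125.96.
Line 2 (F-309, Casay, 1,495 units, $148,184.40):
Base rate for F-309 is $7.07/unit.
Duty = 1,495 × $7.07 = $10,569.65.
Line 3 (L-678, Ravmark, 2,452 kg, $602,015.04):
Base rate for L-678 is 8.5%.
L-678 has an FTA preferential rate, but origin Ravmark is not Tyrmark; base rate stands.
Additional duty on L-678 from Ravmark: +33%. Applied ad valorem rate: 8.5% + 33% = 41.5%.
Duty = $602,015.04 × 41.5% = $249,836.24.
Line 4 (E-796, Ravmark, 2,781 m², $154,428.93):
Base rate for E-796 is 6.5% + $1.45/m².
Additional duty on E-796 from Ravmark: +11%. Applied ad valorem rate: 6.5% + 11% = 17.5%.
Duty = $154,428.93 × 17.5% + 2,781 × $1.45 = $31,057.51.
Total = $4,125.96 + $10,569.65 + $249,836.24 + $31,057.51 = $295,589.36.

$295,589.36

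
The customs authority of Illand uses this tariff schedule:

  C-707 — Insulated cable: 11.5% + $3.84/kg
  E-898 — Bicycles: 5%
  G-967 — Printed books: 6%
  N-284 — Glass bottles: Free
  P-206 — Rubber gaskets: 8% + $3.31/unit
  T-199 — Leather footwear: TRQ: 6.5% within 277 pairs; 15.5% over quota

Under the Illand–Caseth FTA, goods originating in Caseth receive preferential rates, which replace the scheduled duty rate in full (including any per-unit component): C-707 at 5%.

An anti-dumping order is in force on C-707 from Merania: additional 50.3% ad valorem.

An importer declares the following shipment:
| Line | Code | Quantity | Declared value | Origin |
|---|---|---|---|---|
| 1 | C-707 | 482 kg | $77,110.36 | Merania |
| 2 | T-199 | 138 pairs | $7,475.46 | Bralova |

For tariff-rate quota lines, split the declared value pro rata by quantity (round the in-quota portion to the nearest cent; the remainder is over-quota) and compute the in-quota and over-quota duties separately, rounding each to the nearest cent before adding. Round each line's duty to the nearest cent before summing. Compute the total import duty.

Line 1 (C-707, Merania, 482 kg, $77,110.36):
Base rate for C-707 is 11.5% + $3.84/kg.
C-707 has an FTA preferential rate, but origin Merania is not Caseth; base rate stands.
Additional duty on C-707 from Merania: +50.3%. Applied ad valorem rate: 11.5% + 50.3% = 61.8%.
Duty = $77,110.36 × 61.8% + 482 × $3.84 = $49,505.08.
Line 2 (T-199, Bralova, 138 pairs, $7,475.46):
Code T-199 is under a tariff-rate quota (threshold 277 pairs). Quantity 138 pairs is within the quota, so the in-quota rate 6.5% applies to the full value.
Duty = $7,475.46 × 6.5% = $485.90.
Total = $49,505.08 + $485.90 = $49,990.98.

$49,990.98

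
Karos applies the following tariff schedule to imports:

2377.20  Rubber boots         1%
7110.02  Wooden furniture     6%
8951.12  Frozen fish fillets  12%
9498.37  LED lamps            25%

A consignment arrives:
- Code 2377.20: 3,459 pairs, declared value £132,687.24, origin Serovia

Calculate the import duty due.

£1,326.87

Line 1 (2377.20, Serovia, 3,459 pairs, £132,687.24):
Base rate for 2377.20 is 1%.
Duty = £132,687.24 × 1% = £1,326.87.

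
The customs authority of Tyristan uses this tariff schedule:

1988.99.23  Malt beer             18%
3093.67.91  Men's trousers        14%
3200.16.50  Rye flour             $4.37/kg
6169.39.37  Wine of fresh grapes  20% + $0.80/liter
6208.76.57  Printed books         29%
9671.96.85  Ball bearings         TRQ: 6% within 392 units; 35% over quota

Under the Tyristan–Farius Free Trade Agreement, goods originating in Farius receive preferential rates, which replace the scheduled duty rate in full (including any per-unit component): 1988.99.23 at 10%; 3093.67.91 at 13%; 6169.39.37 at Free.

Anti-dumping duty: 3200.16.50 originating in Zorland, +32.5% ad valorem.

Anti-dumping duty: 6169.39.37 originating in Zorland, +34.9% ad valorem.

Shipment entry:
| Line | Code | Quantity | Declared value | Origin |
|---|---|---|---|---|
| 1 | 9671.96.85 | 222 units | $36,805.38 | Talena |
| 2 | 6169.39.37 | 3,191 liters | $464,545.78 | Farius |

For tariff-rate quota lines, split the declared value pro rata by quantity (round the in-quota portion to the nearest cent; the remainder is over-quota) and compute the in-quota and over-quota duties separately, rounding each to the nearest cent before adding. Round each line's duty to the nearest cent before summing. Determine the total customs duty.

$2,208.32

Line 1 (9671.96.85, Talena, 222 units, $36,805.38):
Code 9671.96.85 is under a tariff-rate quota (threshold 392 units). Quantity 222 units is within the quota, so the in-quota rate 6% applies to the full value.
Duty = $36,805.38 × 6% = $2,208.32.
Line 2 (6169.39.37, Farius, 3,191 liters, $464,545.78):
Base rate for 6169.39.37 is 20% + $0.80/liter.
Origin Farius qualifies under the Tyristan–Farius agreement and 6169.39.37 is covered: preferential rate Free applies instead.
The additional-duty order on 6169.39.37 targets Zorland, not Farius; it does not apply.
Duty = $464,545.78 × 0% = $0.00.
Total = $2,208.32 + $0.00 = $2,208.32.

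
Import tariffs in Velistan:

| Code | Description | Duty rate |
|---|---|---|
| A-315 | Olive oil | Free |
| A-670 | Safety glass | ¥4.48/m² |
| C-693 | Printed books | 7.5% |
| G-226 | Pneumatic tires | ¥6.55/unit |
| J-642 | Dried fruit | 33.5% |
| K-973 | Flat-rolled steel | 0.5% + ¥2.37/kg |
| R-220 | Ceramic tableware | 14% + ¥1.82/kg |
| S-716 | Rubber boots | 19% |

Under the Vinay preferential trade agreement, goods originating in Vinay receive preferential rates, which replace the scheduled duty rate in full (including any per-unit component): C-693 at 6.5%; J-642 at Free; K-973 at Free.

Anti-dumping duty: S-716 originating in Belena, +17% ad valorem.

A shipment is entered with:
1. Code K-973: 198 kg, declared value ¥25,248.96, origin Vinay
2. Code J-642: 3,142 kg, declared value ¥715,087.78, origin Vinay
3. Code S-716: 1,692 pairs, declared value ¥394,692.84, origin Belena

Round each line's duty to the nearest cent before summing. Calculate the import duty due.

Line 1 (K-973, Vinay, 198 kg, ¥25,248.96):
Base rate for K-973 is 0.5% + ¥2.37/kg.
Origin Vinay qualifies under the Velistan–Vinay agreement and K-973 is covered: preferential rate Free applies instead.
Duty = ¥25,248.96 × 0% = ¥0.00.
Line 2 (J-642, Vinay, 3,142 kg, ¥715,087.78):
Base rate for J-642 is 33.5%.
Origin Vinay qualifies under the Velistan–Vinay agreement and J-642 is covered: preferential rate Free applies instead.
Duty = ¥715,087.78 × 0% = ¥0.00.
Line 3 (S-716, Belena, 1,692 pairs, ¥394,692.84):
Base rate for S-716 is 19%.
Additional duty on S-716 from Belena: +17%. Applied ad valorem rate: 19% + 17% = 36%.
Duty = ¥394,692.84 × 36% = ¥142,089.42.
Total = ¥0.00 + ¥0.00 + ¥142,089.42 = ¥142,089.42.

¥142,089.42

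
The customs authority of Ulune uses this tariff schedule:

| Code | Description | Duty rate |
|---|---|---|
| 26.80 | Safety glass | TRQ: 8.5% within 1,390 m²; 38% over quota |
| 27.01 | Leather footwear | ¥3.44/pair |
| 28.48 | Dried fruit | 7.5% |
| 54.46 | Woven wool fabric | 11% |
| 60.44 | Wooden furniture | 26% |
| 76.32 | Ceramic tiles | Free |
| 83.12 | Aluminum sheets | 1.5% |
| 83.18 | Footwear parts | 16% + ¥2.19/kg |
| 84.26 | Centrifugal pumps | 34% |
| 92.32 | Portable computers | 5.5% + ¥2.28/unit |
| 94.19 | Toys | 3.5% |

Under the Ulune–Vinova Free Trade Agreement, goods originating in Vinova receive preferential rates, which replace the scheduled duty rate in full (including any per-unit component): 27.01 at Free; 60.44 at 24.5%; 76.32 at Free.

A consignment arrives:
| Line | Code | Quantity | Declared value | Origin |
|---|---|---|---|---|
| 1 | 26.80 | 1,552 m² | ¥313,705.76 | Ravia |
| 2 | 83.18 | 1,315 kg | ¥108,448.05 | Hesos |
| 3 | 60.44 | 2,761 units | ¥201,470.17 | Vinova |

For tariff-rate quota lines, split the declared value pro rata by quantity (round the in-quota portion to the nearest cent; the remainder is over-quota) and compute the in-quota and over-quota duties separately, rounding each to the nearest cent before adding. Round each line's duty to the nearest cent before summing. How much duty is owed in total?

Line 1 (26.80, Ravia, 1,552 m², ¥313,705.76):
Code 26.80 is under a tariff-rate quota (threshold 1,390 m²). In-quota: 1,390 m² at 8.5%; over-quota: 162 m² at 38%.
Pro-rata value split: in-quota = ¥313,705.76 × 1,390/1,552 = ¥280,960.70; over-quota = ¥313,705.76 − ¥280,960.70 = ¥32,745.06.
In-quota duty = ¥280,960.70 × 8.5% = ¥23,881.66. Over-quota duty = ¥32,745.06 × 38% = ¥12,443.12.
Line duty = ¥23,881.66 + ¥12,443.12 = ¥36,324.78.
Line 2 (83.18, Hesos, 1,315 kg, ¥108,448.05):
Base rate for 83.18 is 16% + ¥2.19/kg.
Duty = ¥108,448.05 × 16% + 1,315 × ¥2.19 = ¥20,231.54.
Line 3 (60.44, Vinova, 2,761 units, ¥201,470.17):
Base rate for 60.44 is 26%.
Origin Vinova qualifies under the Ulune–Vinova agreement and 60.44 is covered: preferential rate 24.5% applies instead.
Duty = ¥201,470.17 × 24.5% = ¥49,360.19.
Total = ¥36,324.78 + ¥20,231.54 + ¥49,360.19 = ¥105,916.51.

¥105,916.51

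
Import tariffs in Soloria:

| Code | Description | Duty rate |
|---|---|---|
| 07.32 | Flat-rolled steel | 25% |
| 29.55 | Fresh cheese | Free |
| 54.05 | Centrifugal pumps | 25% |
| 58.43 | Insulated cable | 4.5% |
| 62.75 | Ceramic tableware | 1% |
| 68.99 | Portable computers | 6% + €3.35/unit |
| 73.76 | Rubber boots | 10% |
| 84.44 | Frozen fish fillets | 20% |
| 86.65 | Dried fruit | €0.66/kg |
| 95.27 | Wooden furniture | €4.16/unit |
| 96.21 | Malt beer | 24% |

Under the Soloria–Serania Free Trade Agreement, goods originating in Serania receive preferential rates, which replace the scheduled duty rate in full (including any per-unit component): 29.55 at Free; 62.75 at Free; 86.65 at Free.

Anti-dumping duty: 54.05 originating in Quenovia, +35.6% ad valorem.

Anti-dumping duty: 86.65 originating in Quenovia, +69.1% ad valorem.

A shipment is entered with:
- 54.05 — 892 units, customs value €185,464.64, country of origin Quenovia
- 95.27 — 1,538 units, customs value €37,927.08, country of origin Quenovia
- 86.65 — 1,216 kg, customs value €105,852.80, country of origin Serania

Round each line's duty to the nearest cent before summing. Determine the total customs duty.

Line 1 (54.05, Quenovia, 892 units, €185,464.64):
Base rate for 54.05 is 25%.
Additional duty on 54.05 from Quenovia: +35.6%. Applied ad valorem rate: 25% + 35.6% = 60.6%.
Duty = €185,464.64 × 60.6% = €112,391.57.
Line 2 (95.27, Quenovia, 1,538 units, €37,927.08):
Base rate for 95.27 is €4.16/unit.
Duty = 1,538 × €4.16 = €6,398.08.
Line 3 (86.65, Serania, 1,216 kg, €105,852.80):
Base rate for 86.65 is €0.66/kg.
Origin Serania qualifies under the Soloria–Serania agreement and 86.65 is covered: preferential rate Free applies instead.
The additional-duty order on 86.65 targets Quenovia, not Serania; it does not apply.
Duty = €105,852.80 × 0% = €0.00.
Total = €112,391.57 + €6,398.08 + €0.00 = €118,789.65.

€118,789.65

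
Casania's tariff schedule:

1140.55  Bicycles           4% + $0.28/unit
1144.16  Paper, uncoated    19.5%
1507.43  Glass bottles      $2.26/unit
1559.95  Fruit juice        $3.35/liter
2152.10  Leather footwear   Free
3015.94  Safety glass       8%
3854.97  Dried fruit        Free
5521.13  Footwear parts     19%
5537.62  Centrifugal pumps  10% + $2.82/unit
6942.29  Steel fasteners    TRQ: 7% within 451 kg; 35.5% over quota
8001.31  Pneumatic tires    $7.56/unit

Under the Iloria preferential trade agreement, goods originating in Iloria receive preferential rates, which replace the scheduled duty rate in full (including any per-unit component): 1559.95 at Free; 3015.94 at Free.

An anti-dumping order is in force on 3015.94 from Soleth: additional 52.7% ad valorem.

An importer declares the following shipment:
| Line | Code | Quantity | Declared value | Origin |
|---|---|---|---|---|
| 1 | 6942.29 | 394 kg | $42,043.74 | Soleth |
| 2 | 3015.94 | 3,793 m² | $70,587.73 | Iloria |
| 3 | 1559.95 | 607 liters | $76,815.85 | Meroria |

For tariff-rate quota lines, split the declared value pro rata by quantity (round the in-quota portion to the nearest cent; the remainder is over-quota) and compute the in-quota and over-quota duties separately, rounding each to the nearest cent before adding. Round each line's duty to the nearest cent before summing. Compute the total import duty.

$4,976.51

Line 1 (6942.29, Soleth, 394 kg, $42,043.74):
Code 6942.29 is under a tariff-rate quota (threshold 451 kg). Quantity 394 kg is within the quota, so the in-quota rate 7% applies to the full value.
Duty = $42,043.74 × 7% = $2,943.06.
Line 2 (3015.94, Iloria, 3,793 m², $70,587.73):
Base rate for 3015.94 is 8%.
Origin Iloria qualifies under the Casania–Iloria agreement and 3015.94 is covered: preferential rate Free applies instead.
The additional-duty order on 3015.94 targets Soleth, not Iloria; it does not apply.
Duty = $70,587.73 × 0% = $0.00.
Line 3 (1559.95, Meroria, 607 liters, $76,815.85):
Base rate for 1559.95 is $3.35/liter.
1559.95 has an FTA preferential rate, but origin Meroria is not Iloria; base rate stands.
Duty = 607 × $3.35 = $2,033.45.
Total = $2,943.06 + $0.00 + $2,033.45 = $4,976.51.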